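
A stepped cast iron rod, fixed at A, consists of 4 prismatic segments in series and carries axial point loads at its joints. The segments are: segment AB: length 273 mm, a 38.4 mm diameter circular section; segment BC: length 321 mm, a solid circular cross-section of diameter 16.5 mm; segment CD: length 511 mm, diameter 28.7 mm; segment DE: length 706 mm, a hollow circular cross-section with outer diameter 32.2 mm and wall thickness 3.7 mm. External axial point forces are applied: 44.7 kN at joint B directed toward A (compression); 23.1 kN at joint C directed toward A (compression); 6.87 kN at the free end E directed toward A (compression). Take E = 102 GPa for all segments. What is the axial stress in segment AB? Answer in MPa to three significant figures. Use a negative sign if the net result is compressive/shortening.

Internal axial forces (sectioning from the free end, tension +): N_DE = -6.87 kN, N_CD = -6.87 kN, N_BC = -29.97 kN, N_AB = -74.67 kN.
A_AB = 1158 mm².
σ_AB = N_AB/A_AB = -74670/1158 = -64.48 MPa.

-64.5 MPa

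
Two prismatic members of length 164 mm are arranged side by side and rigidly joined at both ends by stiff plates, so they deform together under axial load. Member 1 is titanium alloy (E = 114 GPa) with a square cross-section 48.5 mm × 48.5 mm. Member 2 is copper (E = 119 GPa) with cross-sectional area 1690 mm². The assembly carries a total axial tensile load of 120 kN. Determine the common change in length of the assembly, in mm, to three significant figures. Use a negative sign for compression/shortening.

0.0419 mm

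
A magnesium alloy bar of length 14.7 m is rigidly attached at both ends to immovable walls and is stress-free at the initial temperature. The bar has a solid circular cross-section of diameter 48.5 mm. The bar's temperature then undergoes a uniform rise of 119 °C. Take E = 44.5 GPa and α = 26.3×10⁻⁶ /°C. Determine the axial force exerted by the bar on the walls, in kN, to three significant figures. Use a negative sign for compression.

-257 kN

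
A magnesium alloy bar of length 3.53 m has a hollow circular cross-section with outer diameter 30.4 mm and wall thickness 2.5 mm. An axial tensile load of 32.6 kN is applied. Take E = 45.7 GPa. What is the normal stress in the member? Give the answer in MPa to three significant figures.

A = 219.1 mm².
σ = N/A = 32600/219.1 = 148.8 MPa.

149 MPa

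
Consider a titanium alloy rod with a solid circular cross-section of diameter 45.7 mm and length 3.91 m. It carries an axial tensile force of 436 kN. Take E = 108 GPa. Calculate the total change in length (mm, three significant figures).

A = 1640 mm².
δ_mech = NL/(AE) = 436000·3910/(1640·108000) = 9.623 mm.

9.62 mm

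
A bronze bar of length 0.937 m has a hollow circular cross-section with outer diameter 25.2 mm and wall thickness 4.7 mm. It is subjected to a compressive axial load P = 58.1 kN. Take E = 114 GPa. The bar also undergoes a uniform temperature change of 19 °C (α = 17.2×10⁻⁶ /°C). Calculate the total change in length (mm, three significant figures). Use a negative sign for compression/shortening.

-1.27 mm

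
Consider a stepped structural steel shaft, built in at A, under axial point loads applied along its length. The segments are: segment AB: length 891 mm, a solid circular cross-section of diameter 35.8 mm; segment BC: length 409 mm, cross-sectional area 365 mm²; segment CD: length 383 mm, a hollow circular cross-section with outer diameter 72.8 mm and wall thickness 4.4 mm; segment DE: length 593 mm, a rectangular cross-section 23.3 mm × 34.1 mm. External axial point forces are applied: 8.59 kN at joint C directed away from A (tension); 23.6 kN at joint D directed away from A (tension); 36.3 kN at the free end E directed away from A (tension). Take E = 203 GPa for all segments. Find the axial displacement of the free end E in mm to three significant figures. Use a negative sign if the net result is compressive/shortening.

Internal axial forces (sectioning from the free end, tension +): N_DE = 36.3 kN, N_CD = 59.9 kN, N_BC = 68.49 kN, N_AB = 68.49 kN.
A_AB = 1007 mm².
A_CD = 945.5 mm².
A_DE = 794.5 mm².
δ_AB = 68490·891/(1007·203000) = 0.2986 mm
δ_BC = 68490·409/(365·203000) = 0.3781 mm
δ_CD = 59900·383/(945.5·203000) = 0.1195 mm
δ_DE = 36300·593/(794.5·203000) = 0.1335 mm
δ = Σδ_i = 0.9297 mm.

0.930 mm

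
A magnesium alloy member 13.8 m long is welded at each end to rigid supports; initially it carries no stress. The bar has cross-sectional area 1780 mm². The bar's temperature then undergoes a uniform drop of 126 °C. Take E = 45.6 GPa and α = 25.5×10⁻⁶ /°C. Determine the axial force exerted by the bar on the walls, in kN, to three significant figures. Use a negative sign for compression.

261 kN

Free thermal expansion αLΔT = 25.5e-6 · 13800 · -126 = -44.34 mm.
The walls impose strain ε = −(-44.34)/13800 = 3.2130e-03; σ = Eε = 45600 · 3.2130e-03 = 146.5 MPa.
Wall reaction R = σ·A = 146.5·1780 = 260800 N = 260.8 kN.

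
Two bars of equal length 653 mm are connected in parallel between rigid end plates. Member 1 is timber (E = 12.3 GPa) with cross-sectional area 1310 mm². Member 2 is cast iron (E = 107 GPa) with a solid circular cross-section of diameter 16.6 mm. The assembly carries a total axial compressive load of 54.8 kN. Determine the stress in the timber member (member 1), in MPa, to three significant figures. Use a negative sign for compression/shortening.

-17.2 MPa

A_2 = 216.4 mm².
Equal strain + equilibrium ⇒ each member carries load in proportion to AE: A₁E₁ = 16110000 N, A₂E₂ = 23160000 N, ΣAE = 39270000 N.
σ₁ = P·E₁/ΣAE = -54800·12300/39270000 = -17.16 MPa.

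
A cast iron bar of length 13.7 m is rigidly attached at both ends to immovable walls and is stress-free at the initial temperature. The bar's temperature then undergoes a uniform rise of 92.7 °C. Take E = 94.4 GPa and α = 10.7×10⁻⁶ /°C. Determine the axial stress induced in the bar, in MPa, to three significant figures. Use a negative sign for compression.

-93.6 MPa

Free thermal expansion αLΔT = 10.7e-6 · 13700 · 92.7 = 13.59 mm.
The walls impose strain ε = −(13.59)/13700 = -9.9189e-04; σ = Eε = 94400 · -9.9189e-04 = -93.63 MPa.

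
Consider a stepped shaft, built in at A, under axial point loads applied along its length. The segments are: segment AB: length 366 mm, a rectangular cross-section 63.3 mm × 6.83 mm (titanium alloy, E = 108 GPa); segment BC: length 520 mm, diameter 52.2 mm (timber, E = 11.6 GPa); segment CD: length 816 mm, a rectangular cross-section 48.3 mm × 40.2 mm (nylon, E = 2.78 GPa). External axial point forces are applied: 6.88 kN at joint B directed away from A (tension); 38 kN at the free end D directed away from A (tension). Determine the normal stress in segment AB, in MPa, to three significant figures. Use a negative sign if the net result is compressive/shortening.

104 MPa

Internal axial forces (sectioning from the free end, tension +): N_CD = 38 kN, N_BC = 38 kN, N_AB = 44.88 kN.
A_AB = 432.3 mm².
σ_AB = N_AB/A_AB = 44880/432.3 = 103.8 MPa.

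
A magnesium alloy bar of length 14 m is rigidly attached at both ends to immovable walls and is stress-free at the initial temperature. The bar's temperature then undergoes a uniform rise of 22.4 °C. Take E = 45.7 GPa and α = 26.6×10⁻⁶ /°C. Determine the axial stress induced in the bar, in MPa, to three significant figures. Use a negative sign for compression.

Free thermal expansion αLΔT = 26.6e-6 · 14000 · 22.4 = 8.342 mm.
The walls impose strain ε = −(8.342)/14000 = -5.9584e-04; σ = Eε = 45700 · -5.9584e-04 = -27.23 MPa.

-27.2 MPa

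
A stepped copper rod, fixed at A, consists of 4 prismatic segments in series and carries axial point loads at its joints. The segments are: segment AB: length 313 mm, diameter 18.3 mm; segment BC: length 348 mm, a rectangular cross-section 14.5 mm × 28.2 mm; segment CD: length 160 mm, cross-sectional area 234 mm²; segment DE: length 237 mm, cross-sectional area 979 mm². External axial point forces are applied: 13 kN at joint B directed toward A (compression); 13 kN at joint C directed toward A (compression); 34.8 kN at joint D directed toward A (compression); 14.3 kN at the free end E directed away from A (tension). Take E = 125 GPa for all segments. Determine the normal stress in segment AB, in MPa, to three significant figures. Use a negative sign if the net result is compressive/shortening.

-177 MPa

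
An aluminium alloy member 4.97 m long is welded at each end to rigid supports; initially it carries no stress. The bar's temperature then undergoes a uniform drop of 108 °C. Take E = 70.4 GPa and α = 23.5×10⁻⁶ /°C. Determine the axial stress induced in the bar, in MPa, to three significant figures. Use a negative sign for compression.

Free thermal expansion αLΔT = 23.5e-6 · 4970 · -108 = -12.61 mm.
The walls impose strain ε = −(-12.61)/4970 = 2.5380e-03; σ = Eε = 70400 · 2.5380e-03 = 178.7 MPa.

179 MPa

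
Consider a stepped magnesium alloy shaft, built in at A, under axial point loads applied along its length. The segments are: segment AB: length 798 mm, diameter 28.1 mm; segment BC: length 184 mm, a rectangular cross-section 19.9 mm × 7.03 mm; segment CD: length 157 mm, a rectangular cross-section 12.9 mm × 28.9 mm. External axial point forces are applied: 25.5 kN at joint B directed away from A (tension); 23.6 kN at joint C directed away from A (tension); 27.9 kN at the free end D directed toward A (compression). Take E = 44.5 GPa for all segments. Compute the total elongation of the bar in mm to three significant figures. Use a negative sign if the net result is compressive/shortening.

0.222 mm

Internal axial forces (sectioning from the free end, tension +): N_CD = -27.9 kN, N_BC = -4.3 kN, N_AB = 21.2 kN.
A_AB = 620.2 mm².
A_BC = 139.9 mm².
A_CD = 372.8 mm².
δ_AB = 21200·798/(620.2·44500) = 0.613 mm
δ_BC = -4300·184/(139.9·44500) = -0.1271 mm
δ_CD = -27900·157/(372.8·44500) = -0.264 mm
δ = Σδ_i = 0.2219 mm.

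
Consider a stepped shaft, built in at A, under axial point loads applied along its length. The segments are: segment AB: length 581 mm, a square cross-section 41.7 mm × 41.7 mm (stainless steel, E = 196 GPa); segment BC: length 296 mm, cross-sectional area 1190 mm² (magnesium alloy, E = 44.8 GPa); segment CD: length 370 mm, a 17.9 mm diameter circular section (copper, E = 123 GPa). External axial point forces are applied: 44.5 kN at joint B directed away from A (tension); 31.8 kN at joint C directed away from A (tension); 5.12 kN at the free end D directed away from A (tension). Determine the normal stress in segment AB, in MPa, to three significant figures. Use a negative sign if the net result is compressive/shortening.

46.8 MPa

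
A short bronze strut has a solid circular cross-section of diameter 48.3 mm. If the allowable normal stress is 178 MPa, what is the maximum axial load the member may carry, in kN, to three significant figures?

326 kN

A = 1832 mm².
P_max = σ_allow · A = 178 · 1832 = 326100 N = 326.1 kN.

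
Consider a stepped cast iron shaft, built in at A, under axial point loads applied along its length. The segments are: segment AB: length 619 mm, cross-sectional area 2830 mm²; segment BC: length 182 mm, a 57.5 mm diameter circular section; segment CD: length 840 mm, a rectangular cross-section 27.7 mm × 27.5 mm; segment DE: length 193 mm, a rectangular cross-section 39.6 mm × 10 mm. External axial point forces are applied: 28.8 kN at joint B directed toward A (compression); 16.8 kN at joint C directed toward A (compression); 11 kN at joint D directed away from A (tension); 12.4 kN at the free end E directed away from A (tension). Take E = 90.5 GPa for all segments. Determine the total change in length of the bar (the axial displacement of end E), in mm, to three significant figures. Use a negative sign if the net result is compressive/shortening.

Internal axial forces (sectioning from the free end, tension +): N_DE = 12.4 kN, N_CD = 23.4 kN, N_BC = 6.6 kN, N_AB = -22.2 kN.
A_BC = 2597 mm².
A_CD = 761.8 mm².
A_DE = 396 mm².
δ_AB = -22200·619/(2830·90500) = -0.05365 mm
δ_BC = 6600·182/(2597·90500) = 0.005111 mm
δ_CD = 23400·840/(761.8·90500) = 0.2851 mm
δ_DE = 12400·193/(396·90500) = 0.06678 mm
δ = Σδ_i = 0.3034 mm.

0.303 mm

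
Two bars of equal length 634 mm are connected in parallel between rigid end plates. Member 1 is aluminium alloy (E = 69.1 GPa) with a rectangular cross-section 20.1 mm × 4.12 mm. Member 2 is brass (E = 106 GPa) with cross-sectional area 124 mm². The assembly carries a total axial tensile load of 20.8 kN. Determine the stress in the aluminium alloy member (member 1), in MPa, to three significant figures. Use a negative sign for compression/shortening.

76.2 MPa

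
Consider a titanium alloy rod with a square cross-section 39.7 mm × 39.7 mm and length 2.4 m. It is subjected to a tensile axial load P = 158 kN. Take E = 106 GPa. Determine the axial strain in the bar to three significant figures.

9.46e-04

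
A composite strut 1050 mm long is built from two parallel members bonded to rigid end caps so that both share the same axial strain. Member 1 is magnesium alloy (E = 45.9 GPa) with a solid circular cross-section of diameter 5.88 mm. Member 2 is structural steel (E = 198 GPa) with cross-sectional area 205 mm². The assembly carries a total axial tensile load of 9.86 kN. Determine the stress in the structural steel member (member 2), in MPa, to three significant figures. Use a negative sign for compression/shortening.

A_1 = 27.15 mm².
Equal strain + equilibrium ⇒ each member carries load in proportion to AE: A₁E₁ = 1246000 N, A₂E₂ = 40590000 N, ΣAE = 41840000 N.
σ₂ = P·E₂/ΣAE = 9860·198000/41840000 = 46.66 MPa.

46.7 MPa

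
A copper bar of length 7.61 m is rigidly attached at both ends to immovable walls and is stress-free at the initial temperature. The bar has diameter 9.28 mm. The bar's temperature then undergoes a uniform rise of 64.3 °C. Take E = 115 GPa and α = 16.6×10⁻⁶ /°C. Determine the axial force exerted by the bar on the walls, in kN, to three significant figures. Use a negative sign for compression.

Free thermal expansion αLΔT = 16.6e-6 · 7610 · 64.3 = 8.123 mm.
The walls impose strain ε = −(8.123)/7610 = -1.0674e-03; σ = Eε = 115000 · -1.0674e-03 = -122.7 MPa.
Wall reaction R = σ·A = -122.7·67.64 = -8302 N = -8.302 kN.

-8.30 kN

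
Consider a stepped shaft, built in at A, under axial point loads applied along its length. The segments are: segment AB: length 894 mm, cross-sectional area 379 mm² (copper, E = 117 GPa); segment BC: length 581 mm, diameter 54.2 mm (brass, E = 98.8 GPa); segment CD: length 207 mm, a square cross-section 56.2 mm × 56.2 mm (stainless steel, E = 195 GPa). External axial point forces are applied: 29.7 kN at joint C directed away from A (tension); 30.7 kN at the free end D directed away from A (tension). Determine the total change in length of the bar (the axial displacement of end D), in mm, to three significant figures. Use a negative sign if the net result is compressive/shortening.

Internal axial forces (sectioning from the free end, tension +): N_CD = 30.7 kN, N_BC = 60.4 kN, N_AB = 60.4 kN.
A_BC = 2307 mm².
A_CD = 3158 mm².
δ_AB = 60400·894/(379·117000) = 1.218 mm
δ_BC = 60400·581/(2307·98800) = 0.1539 mm
δ_CD = 30700·207/(3158·195000) = 0.01032 mm
δ = Σδ_i = 1.382 mm.

1.38 mm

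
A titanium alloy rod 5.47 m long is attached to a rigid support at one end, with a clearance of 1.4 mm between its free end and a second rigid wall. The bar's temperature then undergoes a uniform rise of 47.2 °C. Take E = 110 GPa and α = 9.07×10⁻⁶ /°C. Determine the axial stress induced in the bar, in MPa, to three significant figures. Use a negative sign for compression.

-18.9 MPa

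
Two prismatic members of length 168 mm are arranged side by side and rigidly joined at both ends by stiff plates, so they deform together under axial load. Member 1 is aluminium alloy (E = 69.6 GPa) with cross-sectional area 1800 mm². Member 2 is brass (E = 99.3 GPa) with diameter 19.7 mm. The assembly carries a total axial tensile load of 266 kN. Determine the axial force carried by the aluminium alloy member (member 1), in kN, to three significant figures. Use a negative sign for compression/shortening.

214 kN

A_2 = 304.8 mm².
Equal strain + equilibrium ⇒ each member carries load in proportion to AE: A₁E₁ = 125300000 N, A₂E₂ = 30270000 N, ΣAE = 155500000 N.
F₁ = P·A₁E₁/ΣAE = 266000·125300000/155500000 = 214200 N.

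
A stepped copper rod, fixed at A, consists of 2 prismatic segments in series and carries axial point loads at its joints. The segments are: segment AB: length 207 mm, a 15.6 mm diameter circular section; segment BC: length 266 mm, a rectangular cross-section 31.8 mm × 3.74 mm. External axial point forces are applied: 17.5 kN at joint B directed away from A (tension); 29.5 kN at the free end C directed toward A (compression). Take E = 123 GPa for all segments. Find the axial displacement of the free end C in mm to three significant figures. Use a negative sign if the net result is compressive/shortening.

Internal axial forces (sectioning from the free end, tension +): N_BC = -29.5 kN, N_AB = -12 kN.
A_AB = 191.1 mm².
A_BC = 118.9 mm².
δ_AB = -12000·207/(191.1·123000) = -0.1057 mm
δ_BC = -29500·266/(118.9·123000) = -0.5364 mm
δ = Σδ_i = -0.6421 mm.

-0.642 mm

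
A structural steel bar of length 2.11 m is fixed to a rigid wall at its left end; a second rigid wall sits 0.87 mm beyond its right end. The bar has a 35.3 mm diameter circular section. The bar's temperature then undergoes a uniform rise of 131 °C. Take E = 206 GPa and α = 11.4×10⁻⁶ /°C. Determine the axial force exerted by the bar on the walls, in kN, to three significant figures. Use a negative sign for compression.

-218 kN

Free thermal expansion αLΔT = 11.4e-6 · 2110 · 131 = 3.151 mm.
The walls engage after the gap closes; constrained expansion = 3.151 − 0.87 = 2.281 mm.
The walls impose strain ε = −(2.281)/2110 = -1.0811e-03; σ = Eε = 206000 · -1.0811e-03 = -222.7 MPa.
Wall reaction R = σ·A = -222.7·978.7 = -218000 N = -218 kN.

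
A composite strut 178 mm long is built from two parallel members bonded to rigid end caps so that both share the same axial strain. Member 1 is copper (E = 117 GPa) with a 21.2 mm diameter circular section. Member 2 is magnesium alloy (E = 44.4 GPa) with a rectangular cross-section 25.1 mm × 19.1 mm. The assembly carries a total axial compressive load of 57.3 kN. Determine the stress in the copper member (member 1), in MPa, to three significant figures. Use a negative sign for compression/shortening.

A_1 = 353 mm².
A_2 = 479.4 mm².
Equal strain + equilibrium ⇒ each member carries load in proportion to AE: A₁E₁ = 41300000 N, A₂E₂ = 21290000 N, ΣAE = 62590000 N.
σ₁ = P·E₁/ΣAE = -57300·117000/62590000 = -107.1 MPa.

-107 MPa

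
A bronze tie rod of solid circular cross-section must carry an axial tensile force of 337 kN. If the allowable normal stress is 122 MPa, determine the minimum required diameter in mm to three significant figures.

59.3 mm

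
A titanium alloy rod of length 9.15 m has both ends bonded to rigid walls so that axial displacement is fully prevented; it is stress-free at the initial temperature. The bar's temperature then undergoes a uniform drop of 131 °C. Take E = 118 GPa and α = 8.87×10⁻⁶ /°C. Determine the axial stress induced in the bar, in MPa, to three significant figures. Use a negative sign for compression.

137 MPa

Free thermal expansion αLΔT = 8.87e-6 · 9150 · -131 = -10.63 mm.
The walls impose strain ε = −(-10.63)/9150 = 1.1620e-03; σ = Eε = 118000 · 1.1620e-03 = 137.1 MPa.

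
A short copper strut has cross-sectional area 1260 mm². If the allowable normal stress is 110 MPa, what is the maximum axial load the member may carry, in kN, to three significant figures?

P_max = σ_allow · A = 110 · 1260 = 138600 N = 138.6 kN.

139 kN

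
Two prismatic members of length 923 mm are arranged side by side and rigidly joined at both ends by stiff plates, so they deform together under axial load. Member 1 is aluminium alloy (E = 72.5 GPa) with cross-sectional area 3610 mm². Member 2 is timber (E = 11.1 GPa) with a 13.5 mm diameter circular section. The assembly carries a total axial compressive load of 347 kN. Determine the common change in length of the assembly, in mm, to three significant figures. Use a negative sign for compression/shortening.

A_2 = 143.1 mm².
Equal strain + equilibrium ⇒ each member carries load in proportion to AE: A₁E₁ = 261700000 N, A₂E₂ = 1589000 N, ΣAE = 263300000 N.
δ = PL/ΣAE = -347000·923/263300000 = -1.216 mm.

-1.22 mm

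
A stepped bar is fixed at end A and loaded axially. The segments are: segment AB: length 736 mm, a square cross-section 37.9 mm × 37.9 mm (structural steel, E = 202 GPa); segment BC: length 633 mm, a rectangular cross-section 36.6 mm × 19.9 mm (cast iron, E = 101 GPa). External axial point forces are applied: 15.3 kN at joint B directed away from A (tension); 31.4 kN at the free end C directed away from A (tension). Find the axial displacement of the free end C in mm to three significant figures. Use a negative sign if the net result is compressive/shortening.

0.389 mm

Internal axial forces (sectioning from the free end, tension +): N_BC = 31.4 kN, N_AB = 46.7 kN.
A_AB = 1436 mm².
A_BC = 728.3 mm².
δ_AB = 46700·736/(1436·202000) = 0.1185 mm
δ_BC = 31400·633/(728.3·101000) = 0.2702 mm
δ = Σδ_i = 0.3887 mm.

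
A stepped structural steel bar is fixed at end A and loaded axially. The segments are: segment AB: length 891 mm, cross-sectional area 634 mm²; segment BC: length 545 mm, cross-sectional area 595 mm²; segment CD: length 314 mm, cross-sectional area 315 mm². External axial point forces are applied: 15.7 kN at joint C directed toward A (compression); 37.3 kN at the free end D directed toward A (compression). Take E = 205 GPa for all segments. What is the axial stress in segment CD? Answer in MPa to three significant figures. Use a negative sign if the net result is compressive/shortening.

Internal axial forces (sectioning from the free end, tension +): N_CD = -37.3 kN, N_BC = -53 kN, N_AB = -53 kN.
σ_CD = N_CD/A_CD = -37300/315 = -118.4 MPa.

-118 MPa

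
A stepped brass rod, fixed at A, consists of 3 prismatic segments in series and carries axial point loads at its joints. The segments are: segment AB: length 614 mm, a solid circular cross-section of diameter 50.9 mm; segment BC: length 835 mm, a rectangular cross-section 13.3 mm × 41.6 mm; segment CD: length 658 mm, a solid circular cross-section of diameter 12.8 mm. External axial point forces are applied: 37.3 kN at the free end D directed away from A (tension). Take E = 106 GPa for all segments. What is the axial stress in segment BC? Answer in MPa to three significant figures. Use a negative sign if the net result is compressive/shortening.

67.4 MPa

Internal axial forces (sectioning from the free end, tension +): N_CD = 37.3 kN, N_BC = 37.3 kN, N_AB = 37.3 kN.
A_BC = 553.3 mm².
σ_BC = N_BC/A_BC = 37300/553.3 = 67.42 MPa.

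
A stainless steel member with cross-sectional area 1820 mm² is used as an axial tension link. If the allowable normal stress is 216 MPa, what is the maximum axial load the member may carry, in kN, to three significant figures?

P_max = σ_allow · A = 216 · 1820 = 393100 N = 393.1 kN.

393 kN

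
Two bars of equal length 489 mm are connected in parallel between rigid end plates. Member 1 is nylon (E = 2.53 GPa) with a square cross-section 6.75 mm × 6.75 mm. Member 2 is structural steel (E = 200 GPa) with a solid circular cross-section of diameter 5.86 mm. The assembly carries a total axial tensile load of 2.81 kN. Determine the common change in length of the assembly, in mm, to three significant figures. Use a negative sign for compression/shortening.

0.249 mm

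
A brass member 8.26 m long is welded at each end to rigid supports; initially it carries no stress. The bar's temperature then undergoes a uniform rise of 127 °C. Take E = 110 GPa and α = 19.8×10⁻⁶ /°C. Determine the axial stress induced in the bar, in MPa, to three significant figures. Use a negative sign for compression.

-277 MPa

Free thermal expansion αLΔT = 19.8e-6 · 8260 · 127 = 20.77 mm.
The walls impose strain ε = −(20.77)/8260 = -2.5146e-03; σ = Eε = 110000 · -2.5146e-03 = -276.6 MPa.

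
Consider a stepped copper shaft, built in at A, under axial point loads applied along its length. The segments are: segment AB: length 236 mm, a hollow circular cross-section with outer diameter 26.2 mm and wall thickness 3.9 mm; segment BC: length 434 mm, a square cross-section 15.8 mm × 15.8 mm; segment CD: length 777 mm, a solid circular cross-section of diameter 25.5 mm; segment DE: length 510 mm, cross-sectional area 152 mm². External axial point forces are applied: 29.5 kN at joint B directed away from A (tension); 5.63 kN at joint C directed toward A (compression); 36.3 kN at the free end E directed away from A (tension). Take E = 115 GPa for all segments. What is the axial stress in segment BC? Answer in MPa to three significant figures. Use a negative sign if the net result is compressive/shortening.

123 MPa

Internal axial forces (sectioning from the free end, tension +): N_DE = 36.3 kN, N_CD = 36.3 kN, N_BC = 30.67 kN, N_AB = 60.17 kN.
A_BC = 249.6 mm².
σ_BC = N_BC/A_BC = 30670/249.6 = 122.9 MPa.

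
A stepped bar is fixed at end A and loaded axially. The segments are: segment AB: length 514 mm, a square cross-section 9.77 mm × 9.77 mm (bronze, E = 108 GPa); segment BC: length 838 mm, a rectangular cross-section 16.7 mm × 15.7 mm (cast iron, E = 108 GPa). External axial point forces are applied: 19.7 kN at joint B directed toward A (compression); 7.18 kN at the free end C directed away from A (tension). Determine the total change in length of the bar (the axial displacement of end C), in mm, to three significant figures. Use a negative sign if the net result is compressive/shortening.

Internal axial forces (sectioning from the free end, tension +): N_BC = 7.18 kN, N_AB = -12.52 kN.
A_AB = 95.45 mm².
A_BC = 262.2 mm².
δ_AB = -12520·514/(95.45·108000) = -0.6242 mm
δ_BC = 7180·838/(262.2·108000) = 0.2125 mm
δ = Σδ_i = -0.4118 mm.

-0.412 mm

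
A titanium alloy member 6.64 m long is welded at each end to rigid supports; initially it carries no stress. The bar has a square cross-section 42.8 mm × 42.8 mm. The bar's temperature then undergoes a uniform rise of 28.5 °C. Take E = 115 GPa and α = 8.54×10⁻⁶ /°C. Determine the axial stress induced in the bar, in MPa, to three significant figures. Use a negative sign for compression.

-28.0 MPa

Free thermal expansion αLΔT = 8.54e-6 · 6640 · 28.5 = 1.616 mm.
The walls impose strain ε = −(1.616)/6640 = -2.4339e-04; σ = Eε = 115000 · -2.4339e-04 = -27.99 MPa.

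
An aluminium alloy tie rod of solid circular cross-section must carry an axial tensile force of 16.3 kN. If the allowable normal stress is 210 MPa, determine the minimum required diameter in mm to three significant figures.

9.94 mm

Required area A ≥ P/σ_allow = 16300/210 = 77.62 mm².
For a solid circular section, d ≥ √(4A/π) = 9.941 mm.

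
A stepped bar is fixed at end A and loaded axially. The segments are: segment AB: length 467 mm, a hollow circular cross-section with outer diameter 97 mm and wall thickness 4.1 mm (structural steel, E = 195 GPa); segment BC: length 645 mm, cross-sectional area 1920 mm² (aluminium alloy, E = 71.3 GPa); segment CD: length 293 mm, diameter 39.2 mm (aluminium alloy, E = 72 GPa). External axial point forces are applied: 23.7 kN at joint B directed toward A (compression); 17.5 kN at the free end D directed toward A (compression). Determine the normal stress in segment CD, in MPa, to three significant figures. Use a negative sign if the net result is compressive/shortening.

-14.5 MPa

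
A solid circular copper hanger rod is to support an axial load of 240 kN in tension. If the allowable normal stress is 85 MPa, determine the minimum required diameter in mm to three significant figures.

Required area A ≥ P/σ_allow = 240000/85 = 2824 mm².
For a solid circular section, d ≥ √(4A/π) = 59.96 mm.

60.0 mm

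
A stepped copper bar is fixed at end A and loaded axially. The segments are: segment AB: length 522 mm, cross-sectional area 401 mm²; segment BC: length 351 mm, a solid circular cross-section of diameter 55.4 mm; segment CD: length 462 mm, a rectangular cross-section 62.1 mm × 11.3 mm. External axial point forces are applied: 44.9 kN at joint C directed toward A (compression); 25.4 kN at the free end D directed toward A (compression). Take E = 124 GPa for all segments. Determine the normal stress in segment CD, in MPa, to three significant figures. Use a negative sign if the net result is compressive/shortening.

Internal axial forces (sectioning from the free end, tension +): N_CD = -25.4 kN, N_BC = -70.3 kN, N_AB = -70.3 kN.
A_CD = 701.7 mm².
σ_CD = N_CD/A_CD = -25400/701.7 = -36.2 MPa.

-36.2 MPa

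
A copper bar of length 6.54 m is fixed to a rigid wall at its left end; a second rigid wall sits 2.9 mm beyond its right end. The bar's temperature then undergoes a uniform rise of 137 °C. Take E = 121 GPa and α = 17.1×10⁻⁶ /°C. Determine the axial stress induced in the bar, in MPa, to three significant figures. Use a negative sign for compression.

-230 MPa

Free thermal expansion αLΔT = 17.1e-6 · 6540 · 137 = 15.32 mm.
The walls engage after the gap closes; constrained expansion = 15.32 − 2.9 = 12.42 mm.
The walls impose strain ε = −(12.42)/6540 = -1.8993e-03; σ = Eε = 121000 · -1.8993e-03 = -229.8 MPa.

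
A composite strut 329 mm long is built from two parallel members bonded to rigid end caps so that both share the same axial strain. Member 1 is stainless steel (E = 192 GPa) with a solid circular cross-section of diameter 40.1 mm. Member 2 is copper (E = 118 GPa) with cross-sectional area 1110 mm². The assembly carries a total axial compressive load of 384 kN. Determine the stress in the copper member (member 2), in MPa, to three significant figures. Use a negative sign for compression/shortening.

-121 MPa

A_1 = 1263 mm².
Equal strain + equilibrium ⇒ each member carries load in proportion to AE: A₁E₁ = 242500000 N, A₂E₂ = 131000000 N, ΣAE = 373500000 N.
σ₂ = P·E₂/ΣAE = -384000·118000/373500000 = -121.3 MPa.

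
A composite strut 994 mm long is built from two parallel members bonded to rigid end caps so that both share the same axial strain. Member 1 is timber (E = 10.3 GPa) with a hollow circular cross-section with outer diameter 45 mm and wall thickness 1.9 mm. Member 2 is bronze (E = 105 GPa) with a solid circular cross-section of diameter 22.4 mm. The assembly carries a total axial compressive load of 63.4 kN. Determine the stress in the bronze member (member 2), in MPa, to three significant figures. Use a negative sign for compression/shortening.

-151 MPa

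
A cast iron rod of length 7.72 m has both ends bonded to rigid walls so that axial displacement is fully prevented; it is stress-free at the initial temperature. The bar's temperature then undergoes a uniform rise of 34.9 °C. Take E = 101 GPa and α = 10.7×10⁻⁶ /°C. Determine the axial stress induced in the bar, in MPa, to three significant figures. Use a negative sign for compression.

-37.7 MPa

Free thermal expansion αLΔT = 10.7e-6 · 7720 · 34.9 = 2.883 mm.
The walls impose strain ε = −(2.883)/7720 = -3.7343e-04; σ = Eε = 101000 · -3.7343e-04 = -37.72 MPa.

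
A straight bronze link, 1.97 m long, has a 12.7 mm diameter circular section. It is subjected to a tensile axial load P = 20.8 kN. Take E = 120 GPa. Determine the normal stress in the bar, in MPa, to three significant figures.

164 MPa

A = 126.7 mm².
σ = N/A = 20800/126.7 = 164.2 MPa.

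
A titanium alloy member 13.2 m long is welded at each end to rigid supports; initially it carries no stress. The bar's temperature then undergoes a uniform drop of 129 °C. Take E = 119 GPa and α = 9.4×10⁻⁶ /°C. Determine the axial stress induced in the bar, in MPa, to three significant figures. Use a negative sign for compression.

Free thermal expansion αLΔT = 9.4e-6 · 13200 · -129 = -16.01 mm.
The walls impose strain ε = −(-16.01)/13200 = 1.2126e-03; σ = Eε = 119000 · 1.2126e-03 = 144.3 MPa.

144 MPa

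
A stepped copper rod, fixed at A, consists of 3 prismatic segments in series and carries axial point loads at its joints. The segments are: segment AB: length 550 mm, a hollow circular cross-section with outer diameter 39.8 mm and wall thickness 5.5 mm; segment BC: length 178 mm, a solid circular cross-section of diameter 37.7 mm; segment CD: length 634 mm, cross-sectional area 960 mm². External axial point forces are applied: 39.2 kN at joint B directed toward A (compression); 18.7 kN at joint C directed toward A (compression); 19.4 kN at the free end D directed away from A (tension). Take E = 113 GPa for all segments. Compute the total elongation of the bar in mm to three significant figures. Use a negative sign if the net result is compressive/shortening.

-0.202 mm

Internal axial forces (sectioning from the free end, tension +): N_CD = 19.4 kN, N_BC = 0.7 kN, N_AB = -38.5 kN.
A_AB = 592.7 mm².
A_BC = 1116 mm².
δ_AB = -38500·550/(592.7·113000) = -0.3162 mm
δ_BC = 700·178/(1116·113000) = 0.0009878 mm
δ_CD = 19400·634/(960·113000) = 0.1134 mm
δ = Σδ_i = -0.2018 mm.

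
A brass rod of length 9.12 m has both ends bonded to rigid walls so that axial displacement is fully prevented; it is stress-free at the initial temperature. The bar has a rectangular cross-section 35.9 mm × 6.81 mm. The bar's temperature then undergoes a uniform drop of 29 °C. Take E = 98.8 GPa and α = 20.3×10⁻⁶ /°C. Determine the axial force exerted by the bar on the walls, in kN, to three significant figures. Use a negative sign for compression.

Free thermal expansion αLΔT = 20.3e-6 · 9120 · -29 = -5.369 mm.
The walls impose strain ε = −(-5.369)/9120 = 5.8870e-04; σ = Eε = 98800 · 5.8870e-04 = 58.16 MPa.
Wall reaction R = σ·A = 58.16·244.5 = 14220 N = 14.22 kN.

14.2 kN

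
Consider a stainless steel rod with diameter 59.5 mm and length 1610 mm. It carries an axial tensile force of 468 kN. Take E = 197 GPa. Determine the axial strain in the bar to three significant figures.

A = 2781 mm².
σ = N/A = 168.3 MPa; ε = σ/E = 168.3/197000 = 8.544e-04.

8.54e-04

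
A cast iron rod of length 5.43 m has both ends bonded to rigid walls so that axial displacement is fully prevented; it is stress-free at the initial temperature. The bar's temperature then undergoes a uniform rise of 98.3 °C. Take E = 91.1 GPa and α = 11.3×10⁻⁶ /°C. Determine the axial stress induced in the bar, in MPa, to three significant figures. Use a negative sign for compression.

Free thermal expansion αLΔT = 11.3e-6 · 5430 · 98.3 = 6.032 mm.
The walls impose strain ε = −(6.032)/5430 = -1.1108e-03; σ = Eε = 91100 · -1.1108e-03 = -101.2 MPa.

-101 MPa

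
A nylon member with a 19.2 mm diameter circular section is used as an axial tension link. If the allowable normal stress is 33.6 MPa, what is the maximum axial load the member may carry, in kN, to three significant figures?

9.73 kN

A = 289.5 mm².
P_max = σ_allow · A = 33.6 · 289.5 = 9728 N = 9.728 kN.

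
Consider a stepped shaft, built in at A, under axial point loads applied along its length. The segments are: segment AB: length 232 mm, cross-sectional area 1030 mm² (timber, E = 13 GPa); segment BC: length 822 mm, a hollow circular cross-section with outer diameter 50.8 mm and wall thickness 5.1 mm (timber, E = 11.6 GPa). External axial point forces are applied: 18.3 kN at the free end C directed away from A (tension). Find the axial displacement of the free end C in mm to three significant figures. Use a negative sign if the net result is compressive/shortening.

Internal axial forces (sectioning from the free end, tension +): N_BC = 18.3 kN, N_AB = 18.3 kN.
A_BC = 732.2 mm².
δ_AB = 18300·232/(1030·13000) = 0.3171 mm
δ_BC = 18300·822/(732.2·11600) = 1.771 mm
δ = Σδ_i = 2.088 mm.

2.09 mm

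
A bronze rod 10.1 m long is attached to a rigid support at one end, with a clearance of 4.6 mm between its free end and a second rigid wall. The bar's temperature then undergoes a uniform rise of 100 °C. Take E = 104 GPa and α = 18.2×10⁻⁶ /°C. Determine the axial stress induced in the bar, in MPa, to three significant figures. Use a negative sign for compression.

-142 MPa

Free thermal expansion αLΔT = 18.2e-6 · 10100 · 100 = 18.38 mm.
The walls engage after the gap closes; constrained expansion = 18.38 − 4.6 = 13.78 mm.
The walls impose strain ε = −(13.78)/10100 = -1.3646e-03; σ = Eε = 104000 · -1.3646e-03 = -141.9 MPa.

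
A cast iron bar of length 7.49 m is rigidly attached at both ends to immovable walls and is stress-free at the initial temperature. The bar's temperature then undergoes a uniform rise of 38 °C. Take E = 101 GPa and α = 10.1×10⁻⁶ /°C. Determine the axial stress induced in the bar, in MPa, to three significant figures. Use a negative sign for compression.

Free thermal expansion αLΔT = 10.1e-6 · 7490 · 38 = 2.875 mm.
The walls impose strain ε = −(2.875)/7490 = -3.8380e-04; σ = Eε = 101000 · -3.8380e-04 = -38.76 MPa.

-38.8 MPa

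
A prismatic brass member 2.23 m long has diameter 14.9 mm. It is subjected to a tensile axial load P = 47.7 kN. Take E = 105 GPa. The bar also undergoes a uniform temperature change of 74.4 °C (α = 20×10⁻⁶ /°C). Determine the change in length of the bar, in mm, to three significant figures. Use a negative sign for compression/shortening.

9.13 mm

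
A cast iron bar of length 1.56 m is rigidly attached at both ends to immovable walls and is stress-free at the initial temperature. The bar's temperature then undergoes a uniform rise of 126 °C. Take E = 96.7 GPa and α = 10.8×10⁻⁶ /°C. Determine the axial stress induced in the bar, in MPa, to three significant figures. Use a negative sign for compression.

Free thermal expansion αLΔT = 10.8e-6 · 1560 · 126 = 2.123 mm.
The walls impose strain ε = −(2.123)/1560 = -1.3608e-03; σ = Eε = 96700 · -1.3608e-03 = -131.6 MPa.

-132 MPa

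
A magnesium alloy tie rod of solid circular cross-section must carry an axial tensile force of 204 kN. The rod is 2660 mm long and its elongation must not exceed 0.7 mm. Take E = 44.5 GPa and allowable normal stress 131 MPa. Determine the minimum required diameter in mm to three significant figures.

149 mm

Required area A ≥ P/σ_allow = 204000/131 = 1557 mm².
For a solid circular section, d ≥ √(4A/π) = 44.53 mm.
Elongation limit: A ≥ PL/(Eδ_allow) = 204000·2660/(44500·0.7) = 17420 mm² ⇒ d ≥ 148.9 mm.
The elongation limit governs.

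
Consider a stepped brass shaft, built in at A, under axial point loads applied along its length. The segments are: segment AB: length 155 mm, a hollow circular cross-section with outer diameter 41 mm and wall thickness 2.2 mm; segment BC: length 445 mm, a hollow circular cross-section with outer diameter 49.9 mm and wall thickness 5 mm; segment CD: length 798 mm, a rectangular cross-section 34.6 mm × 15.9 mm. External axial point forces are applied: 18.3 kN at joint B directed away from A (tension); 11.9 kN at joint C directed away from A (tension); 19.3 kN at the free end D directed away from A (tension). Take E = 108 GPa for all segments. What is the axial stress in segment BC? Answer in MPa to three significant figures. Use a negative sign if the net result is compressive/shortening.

44.2 MPa

Internal axial forces (sectioning from the free end, tension +): N_CD = 19.3 kN, N_BC = 31.2 kN, N_AB = 49.5 kN.
A_BC = 705.3 mm².
σ_BC = N_BC/A_BC = 31200/705.3 = 44.24 MPa.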